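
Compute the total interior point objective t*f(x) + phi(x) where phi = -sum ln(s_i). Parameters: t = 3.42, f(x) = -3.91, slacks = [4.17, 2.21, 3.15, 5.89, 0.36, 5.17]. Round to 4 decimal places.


Step 1: Compute log-barrier.
ln values: [1.4279, 0.793, 1.1474, 1.7733, -1.0217, 1.6429]
phi = -(1.4279 + 0.793 + 1.1474 + 1.7733 - 1.0217 + 1.6429) = -5.7628
Step 2: Compute augmented objective.
t*f(x) = 3.42*-3.91 = -13.3722
Total = -13.3722 - 5.7628 = -19.135


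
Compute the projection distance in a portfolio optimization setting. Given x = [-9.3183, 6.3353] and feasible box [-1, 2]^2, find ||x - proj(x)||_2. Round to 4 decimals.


Project each component onto [-1, 2].
clip(-9.3183) = -1.0, clip(6.3353) = 2.0
Projection = [-1.0, 2.0]
Squared diffs: [69.1941, 18.7948]
Distance = sqrt(87.9889) = 9.3802


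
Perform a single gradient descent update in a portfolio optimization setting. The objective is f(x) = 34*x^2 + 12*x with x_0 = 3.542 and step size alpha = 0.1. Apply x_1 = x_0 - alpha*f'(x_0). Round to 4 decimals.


We compute the gradient at x_0 and apply the update.
f'(x) = 68*x + 12
f'(3.542) = 68*3.542 + 12 = 252.856
x_1 = 3.542 - 0.1*252.856 = -21.7436


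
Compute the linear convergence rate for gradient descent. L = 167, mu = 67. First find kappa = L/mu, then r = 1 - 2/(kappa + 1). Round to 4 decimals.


Step 1: Compute the condition number.
kappa = L/mu = 167/67 = 2.4925
Step 2: Compute the convergence rate.
r = 1 - 2/(kappa + 1) = 1 - 2*mu/(L + mu) = (L - mu)/(L + mu) = 100/234 = 0.4274


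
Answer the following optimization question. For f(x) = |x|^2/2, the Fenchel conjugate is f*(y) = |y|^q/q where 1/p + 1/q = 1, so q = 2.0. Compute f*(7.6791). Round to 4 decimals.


The conjugate exponent q satisfies 1/p + 1/q = 1.
p = 2, so q = 2/(2 - 1) = 2.0
|y|^q = 7.6791^2.0 = 58.9686
f*(7.6791) = 58.9686 / 2.0 = 29.4843


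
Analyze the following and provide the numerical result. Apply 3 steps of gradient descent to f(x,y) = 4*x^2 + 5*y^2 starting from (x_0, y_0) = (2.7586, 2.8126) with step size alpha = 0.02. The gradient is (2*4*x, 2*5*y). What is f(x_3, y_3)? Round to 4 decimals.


Gradient descent on f(x,y) = 4*x^2 + 5*y^2.
Starting point: (2.7586, 2.8126), alpha = 0.02
Step 1: grad_x = 2*4*2.7586 = 22.0688, grad_y = 2*5*2.8126 = 28.126
  x_1 = 2.7586 - 0.02*22.0688 = 2.3172
  y_1 = 2.8126 - 0.02*28.126 = 2.2501
Step 2: grad_x = 2*4*2.3172 = 18.5378, grad_y = 2*5*2.2501 = 22.5008
  x_2 = 2.3172 - 0.02*18.5378 = 1.9465
  y_2 = 2.2501 - 0.02*22.5008 = 1.8001
Step 3: grad_x = 2*4*1.9465 = 15.5717, grad_y = 2*5*1.8001 = 18.0006
  x_3 = 1.9465 - 0.02*15.5717 = 1.635
  y_3 = 1.8001 - 0.02*18.0006 = 1.4401
f(1.635, 1.4401) = 4*1.635^2 + 5*1.4401^2 = 21.0621


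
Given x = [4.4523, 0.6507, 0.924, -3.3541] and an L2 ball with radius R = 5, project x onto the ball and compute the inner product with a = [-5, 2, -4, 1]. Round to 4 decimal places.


Step 1: Compute ||x|| (intermediates to 6 decimals).
||x|| = sqrt(4.4523^2 + 0.6507^2 + 0.924^2 + (-3.3541)^2) = 5.687719
Step 2: Project.
Since ||x|| > R, scale = R/||x|| = 5/5.687719 = 0.879087, proj(x) = scale * x
proj(x) = [3.913959, 0.572022, 0.812276, -2.948546]
Step 3: Dot product.
a^T * proj(x) = -5*3.913959 + 2*0.572022 - 4*0.812276 + 1*(-2.948546) = -24.6234


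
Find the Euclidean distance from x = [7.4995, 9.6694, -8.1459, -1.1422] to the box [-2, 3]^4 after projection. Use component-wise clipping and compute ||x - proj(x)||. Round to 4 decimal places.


Project each component onto [-2, 3].
clip(7.4995) = 3.0, clip(9.6694) = 3.0, clip(-8.1459) = -2.0, clip(-1.1422) = -1.1422
Projection = [3.0, 3.0, -2.0, -1.1422]
Squared diffs: [20.2455, 44.4809, 37.7721, 0.0]
Distance = sqrt(102.4985) = 10.1242


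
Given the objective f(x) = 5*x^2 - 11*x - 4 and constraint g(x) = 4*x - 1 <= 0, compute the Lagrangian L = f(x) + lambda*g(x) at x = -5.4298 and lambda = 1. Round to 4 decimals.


Step 1: Evaluate f(x).
f(-5.4298) = 5*(-5.4298)^2 - 11*(-5.4298) - 4 = 203.1414
Step 2: Evaluate g(x).
g(-5.4298) = 4*-5.4298 - 1 = -22.7192
Step 3: Compute Lagrangian.
L = 203.1414 + 1*-22.7192 = 180.4222


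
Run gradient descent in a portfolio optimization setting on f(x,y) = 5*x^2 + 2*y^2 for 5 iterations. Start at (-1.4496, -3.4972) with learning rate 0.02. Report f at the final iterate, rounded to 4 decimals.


Gradient descent on f(x,y) = 5*x^2 + 2*y^2.
Starting point: (-1.4496, -3.4972), alpha = 0.02
Step 1: grad_x = 2*5*-1.4496 = -14.496, grad_y = 2*2*-3.4972 = -13.9888
  x_1 = -1.4496 - 0.02*-14.496 = -1.1597
  y_1 = -3.4972 - 0.02*-13.9888 = -3.2174
Step 2: grad_x = 2*5*-1.1597 = -11.5968, grad_y = 2*2*-3.2174 = -12.8697
  x_2 = -1.1597 - 0.02*-11.5968 = -0.9277
  y_2 = -3.2174 - 0.02*-12.8697 = -2.96
Step 3: grad_x = 2*5*-0.9277 = -9.2774, grad_y = 2*2*-2.96 = -11.8401
  x_3 = -0.9277 - 0.02*-9.2774 = -0.7422
  y_3 = -2.96 - 0.02*-11.8401 = -2.7232
Step 4: grad_x = 2*5*-0.7422 = -7.422, grad_y = 2*2*-2.7232 = -10.8929
  x_4 = -0.7422 - 0.02*-7.422 = -0.5938
  y_4 = -2.7232 - 0.02*-10.8929 = -2.5054
Step 5: grad_x = 2*5*-0.5938 = -5.9376, grad_y = 2*2*-2.5054 = -10.0215
  x_5 = -0.5938 - 0.02*-5.9376 = -0.475
  y_5 = -2.5054 - 0.02*-10.0215 = -2.3049
f(-0.475, -2.3049) = 5*(-0.475)^2 + 2*(-2.3049)^2 = 11.7536


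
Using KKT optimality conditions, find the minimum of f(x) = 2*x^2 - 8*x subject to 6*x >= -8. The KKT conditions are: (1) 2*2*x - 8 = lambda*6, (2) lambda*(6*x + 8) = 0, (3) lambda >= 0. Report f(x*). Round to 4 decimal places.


Step 1: Try lambda = 0 (constraint inactive).
Stationarity: 2*2*x - 8 = 0
x* = 8/(2*2) = 2.0
Check constraint: 6*2.0 = 12.0 >= -8 -- satisfied.
Step 2: Compute optimal value.
f(x*) = 2*2.0^2 - 8*2.0 = -8.0


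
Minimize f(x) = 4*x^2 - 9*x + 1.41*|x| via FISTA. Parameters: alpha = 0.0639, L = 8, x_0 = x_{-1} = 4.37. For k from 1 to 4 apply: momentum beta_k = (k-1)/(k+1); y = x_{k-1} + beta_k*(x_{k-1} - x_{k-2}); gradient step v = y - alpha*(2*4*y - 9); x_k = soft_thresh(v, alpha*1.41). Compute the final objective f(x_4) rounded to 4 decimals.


FISTA on f(x) = 4*x^2 - 9*x + 1.41*|x|
L = 8, alpha = 0.0639
Iteration 1: beta = 0.0, y = 4.37 + 0.0*(4.37 - 4.37) = 4.37
  grad(y) = 25.96, v = y - alpha*grad = 2.7112
  prox(v) = soft_thresh(2.7112, 0.0901) = 2.6211
Iteration 2: beta = 0.3333, y = 2.6211 + 0.3333*(2.6211 - 4.37) = 2.0381
  grad(y) = 7.3046, v = y - alpha*grad = 1.5713
  prox(v) = soft_thresh(1.5713, 0.0901) = 1.4812
Iteration 3: beta = 0.5, y = 1.4812 + 0.5*(1.4812 - 2.6211) = 0.9113
  grad(y) = -1.7097, v = y - alpha*grad = 1.0205
  prox(v) = soft_thresh(1.0205, 0.0901) = 0.9304
Iteration 4: beta = 0.6, y = 0.9304 + 0.6*(0.9304 - 1.4812) = 0.6
  grad(y) = -4.2002, v = y - alpha*grad = 0.8684
  prox(v) = soft_thresh(0.8684, 0.0901) = 0.7783
f(x_4) = 4*0.7783^2 - 9*0.7783 + 1.41*|0.7783| = -3.4843


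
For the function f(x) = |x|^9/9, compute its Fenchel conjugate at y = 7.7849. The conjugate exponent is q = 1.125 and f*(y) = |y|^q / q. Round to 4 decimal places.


The conjugate exponent q satisfies 1/p + 1/q = 1.
p = 9, so q = 9/(9 - 1) = 1.125
|y|^q = 7.7849^1.125 = 10.0614
f*(7.7849) = 10.0614 / 1.125 = 8.9435


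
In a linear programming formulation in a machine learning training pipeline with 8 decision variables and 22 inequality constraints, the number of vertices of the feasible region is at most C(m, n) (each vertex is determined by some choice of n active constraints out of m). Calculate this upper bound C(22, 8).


Each vertex corresponds to some choice of n active constraints out of m, so the number of vertices is at most C(m, n) = m! / (n!(m-n)!).
m = 22, n = 8
Numerator: 22 * 21 * 20 * 19 * 18 * 17 * 16 * 15
Denominator: 8! = 40320
C(22, 8) = 319770


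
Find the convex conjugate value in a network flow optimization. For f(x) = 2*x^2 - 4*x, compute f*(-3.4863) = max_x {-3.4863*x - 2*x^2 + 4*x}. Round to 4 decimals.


f*(y) = sup_x {y*x - a*x^2 - b*x} = sup_x {(y-b)*x - a*x^2}
FOC: (y - b) - 2a*x = 0 => x* = (y - b)/(2a)
x* = (-3.4863 + 4)/(2*2) = 0.1284
f*(-3.4863) = (y-b)^2/(4a) = (-3.4863 + 4)^2/(4*2)
= 0.2639/8 = 0.033


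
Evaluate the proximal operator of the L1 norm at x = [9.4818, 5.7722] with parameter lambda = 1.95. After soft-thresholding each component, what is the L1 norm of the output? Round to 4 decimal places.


Soft-thresholding with lambda = 1.95:
prox(9.4818) = sign(9.4818)*max(|9.4818| - 1.95, 0) = 7.5318
prox(5.7722) = sign(5.7722)*max(|5.7722| - 1.95, 0) = 3.8222
prox(x) = [7.5318, 3.8222]
||prox(x)||_1 = 7.5318 + 3.8222 = 11.354


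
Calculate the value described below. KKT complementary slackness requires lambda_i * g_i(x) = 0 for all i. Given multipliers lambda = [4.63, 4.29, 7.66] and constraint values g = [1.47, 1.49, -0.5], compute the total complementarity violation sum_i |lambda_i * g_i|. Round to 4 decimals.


KKT complementary slackness check:
lambda_1 * g_1 = 4.63 * 1.47 = 6.8061
lambda_2 * g_2 = 4.29 * 1.49 = 6.3921
lambda_3 * g_3 = 7.66 * -0.5 = -3.83
Total violation = 6.8061 + 6.3921 + 3.83 = 17.0282


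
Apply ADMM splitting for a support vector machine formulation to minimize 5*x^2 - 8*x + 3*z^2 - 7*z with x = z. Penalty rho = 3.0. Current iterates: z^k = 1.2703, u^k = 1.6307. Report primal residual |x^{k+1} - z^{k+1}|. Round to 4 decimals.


ADMM iteration with rho = 3.0, z^k = 1.2703, u^k = 1.6307
Step 1: x-update.
Minimize 5*x^2 - 8*x + (3.0/2)*(x - 1.2703 + 1.6307)^2
FOC: (2*5 + 3.0)*x = 8 + 3.0*(1.2703 - 1.6307)
x^{k+1} = 0.5322
Step 2: z-update.
Minimize 3*z^2 - 7*z + (3.0/2)*(0.5322 - z + 1.6307)^2
FOC: (2*3 + 3.0)*z = 7 + 3.0*(0.5322 + 1.6307)
z^{k+1} = 1.4987
Step 3: u-update.
u^{k+1} = 1.6307 + 0.5322 - 1.4987 = 0.6642
Step 4: Primal residual = |0.5322 - 1.4987| = 0.9665


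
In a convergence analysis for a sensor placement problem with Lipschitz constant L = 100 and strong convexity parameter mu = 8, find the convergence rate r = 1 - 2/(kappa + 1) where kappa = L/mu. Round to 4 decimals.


Step 1: Compute the condition number.
kappa = L/mu = 100/8 = 12.5
Step 2: Compute the convergence rate.
r = 1 - 2/(kappa + 1) = 1 - 2*mu/(L + mu) = (L - mu)/(L + mu) = 92/108 = 0.8519


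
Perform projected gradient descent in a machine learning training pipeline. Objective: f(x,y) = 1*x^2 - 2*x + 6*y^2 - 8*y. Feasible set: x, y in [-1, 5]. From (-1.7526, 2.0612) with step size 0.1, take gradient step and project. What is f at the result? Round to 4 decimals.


Step 1: Compute gradient at (-1.7526, 2.0612).
grad_x = 2*1*-1.7526 - 2 = -5.5052
grad_y = 2*6*2.0612 - 8 = 16.7344
Step 2: Gradient step.
x_raw = -1.7526 - 0.1*-5.5052 = -1.2021
y_raw = 2.0612 - 0.1*16.7344 = 0.3878
Step 3: Project onto [-1, 5].
x_proj = clip(-1.2021) = -1.0
y_proj = clip(0.3878) = 0.3878
Step 4: Evaluate f.
f(-1.0, 0.3878) = 0.8001


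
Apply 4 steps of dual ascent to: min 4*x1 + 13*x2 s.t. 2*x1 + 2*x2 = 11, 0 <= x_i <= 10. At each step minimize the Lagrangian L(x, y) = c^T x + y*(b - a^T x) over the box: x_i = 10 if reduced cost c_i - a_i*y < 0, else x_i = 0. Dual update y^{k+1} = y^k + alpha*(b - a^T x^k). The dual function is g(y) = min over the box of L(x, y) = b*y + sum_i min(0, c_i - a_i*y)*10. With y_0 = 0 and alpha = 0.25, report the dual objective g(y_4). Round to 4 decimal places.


Dual ascent for LP: min 4*x1 + 13*x2, 2*x1 + 2*x2 = 11, 0 <= x_i <= 10
Step 1: y^k = 0.0, reduced costs: (4.0, 13.0)
  x^k = (0.0, 0.0), subgradient = b - a^T x = 11.0
  y^{k+1} = 0.0 + 0.25*11.0 = 2.75
Step 2: y^k = 2.75, reduced costs: (-1.5, 7.5)
  x^k = (10.0, 0.0), subgradient = b - a^T x = -9.0
  y^{k+1} = 2.75 + 0.25*-9.0 = 0.5
Step 3: y^k = 0.5, reduced costs: (3.0, 12.0)
  x^k = (0.0, 0.0), subgradient = b - a^T x = 11.0
  y^{k+1} = 0.5 + 0.25*11.0 = 3.25
Step 4: y^k = 3.25, reduced costs: (-2.5, 6.5)
  x^k = (10.0, 0.0), subgradient = b - a^T x = -9.0
  y^{k+1} = 3.25 + 0.25*-9.0 = 1.0
Dual objective at y_4 = 1.0: reduced costs (2.0, 11.0), box minimizer x = (0.0, 0.0)
g(y_4) = b*y + (c1 - a1*y)*x1 + (c2 - a2*y)*x2 = 11*1.0 + 2.0*0.0 + 11.0*0.0 = 11.0 + 0.0 + 0.0 = 11.0


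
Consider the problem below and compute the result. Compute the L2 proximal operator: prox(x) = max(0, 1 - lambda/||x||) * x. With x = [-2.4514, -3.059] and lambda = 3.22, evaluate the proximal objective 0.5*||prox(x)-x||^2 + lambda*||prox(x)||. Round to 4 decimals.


Step 1: Compute ||x||.
||x|| = 3.9201
Step 2: Compute scaling factor.
scale = max(0, 1 - 3.22/3.9201) = 0.1786
Step 3: prox(x) = [-0.4378, -0.5463]
||prox(x)|| = 0.7001
Step 4: Proximal objective.
0.5*||prox-x||^2 = 5.1842
lambda*||prox|| = 2.2543
Total = 7.4384


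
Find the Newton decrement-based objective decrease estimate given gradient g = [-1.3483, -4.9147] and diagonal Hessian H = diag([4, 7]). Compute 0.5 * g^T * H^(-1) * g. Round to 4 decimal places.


Step 1: H is diagonal, so H^(-1) * g = [-0.3371, -0.7021].
Step 2: g^T H^(-1) g = sum_i g_i^2 / H_ii
  = (-1.3483)^2/4 + (-4.9147)^2/7
  = 0.4545 + 3.4506 = 3.9051
Step 3: Objective decrease = 0.5 * g^T H^(-1) g = 1.9525


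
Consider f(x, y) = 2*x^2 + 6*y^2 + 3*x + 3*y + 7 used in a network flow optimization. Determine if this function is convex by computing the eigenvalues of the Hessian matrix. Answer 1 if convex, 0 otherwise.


The Hessian of f(x,y) = 2*x^2 + 6*y^2 + 3*x + 3*y + 7 is:
H = [[4, 0], [0, 12]]
Trace = 4 + 12 = 16
Determinant = 4*12 - (0)^2 = 48
Discriminant = (16)^2 - 4*48 = 64.0
Eigenvalues: lambda_1 = 4.0, lambda_2 = 12.0
The function is convex.

1


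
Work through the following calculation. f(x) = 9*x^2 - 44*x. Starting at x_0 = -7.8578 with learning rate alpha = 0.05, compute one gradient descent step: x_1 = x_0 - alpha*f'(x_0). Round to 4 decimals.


We compute the gradient at x_0 and apply the update.
f'(x) = 18*x - 44
f'(-7.8578) = 18*-7.8578 - 44 = -185.4404
x_1 = -7.8578 - 0.05*-185.4404 = 1.4142


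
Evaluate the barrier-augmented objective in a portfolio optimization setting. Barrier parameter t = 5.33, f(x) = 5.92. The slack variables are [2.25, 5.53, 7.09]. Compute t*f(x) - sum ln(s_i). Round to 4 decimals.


Step 1: Compute log-barrier.
ln values: [0.8109, 1.7102, 1.9587]
phi = -(0.8109 + 1.7102 + 1.9587) = -4.4798
Step 2: Compute augmented objective.
t*f(x) = 5.33*5.92 = 31.5536
Total = 31.5536 - 4.4798 = 27.0738


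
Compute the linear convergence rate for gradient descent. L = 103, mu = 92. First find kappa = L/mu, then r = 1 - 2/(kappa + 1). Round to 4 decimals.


Step 1: Compute the condition number.
kappa = L/mu = 103/92 = 1.1196
Step 2: Compute the convergence rate.
r = 1 - 2/(kappa + 1) = 1 - 2*mu/(L + mu) = (L - mu)/(L + mu) = 11/195 = 0.0564


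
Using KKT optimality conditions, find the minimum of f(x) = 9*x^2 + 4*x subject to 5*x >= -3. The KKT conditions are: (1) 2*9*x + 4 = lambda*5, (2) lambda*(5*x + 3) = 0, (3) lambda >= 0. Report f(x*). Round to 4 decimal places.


Step 1: Try lambda = 0 (constraint inactive).
Stationarity: 2*9*x + 4 = 0
x* = -4/(2*9) = -2/9 = -0.2222 (rounded; the exact value -2/9 is used below)
Check constraint: 5*-0.2222 = -1.111 >= -3 -- satisfied.
Step 2: Compute optimal value.
f(x*) = 9*(-2/9)^2 + 4*(-2/9) = -0.4444


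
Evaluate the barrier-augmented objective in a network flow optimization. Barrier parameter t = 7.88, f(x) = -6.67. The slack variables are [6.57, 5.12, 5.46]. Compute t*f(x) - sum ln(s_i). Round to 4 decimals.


Step 1: Compute log-barrier.
ln values: [1.8825, 1.6332, 1.6974]
phi = -(1.8825 + 1.6332 + 1.6974) = -5.2131
Step 2: Compute augmented objective.
t*f(x) = 7.88*-6.67 = -52.5596
Total = -52.5596 - 5.2131 = -57.7727


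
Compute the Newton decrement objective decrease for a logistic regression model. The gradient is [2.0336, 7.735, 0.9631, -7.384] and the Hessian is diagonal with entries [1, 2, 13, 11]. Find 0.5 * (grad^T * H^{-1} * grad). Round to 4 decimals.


Step 1: H is diagonal, so H^(-1) * g = [2.0336, 3.8675, 0.0741, -0.6713].
Step 2: g^T H^(-1) g = sum_i g_i^2 / H_ii
  = (2.0336)^2/1 + (7.735)^2/2 + (0.9631)^2/13 + (-7.384)^2/11
  = 4.1355 + 29.9151 + 0.0714 + 4.9567 = 39.0787
Step 3: Objective decrease = 0.5 * g^T H^(-1) g = 19.5393


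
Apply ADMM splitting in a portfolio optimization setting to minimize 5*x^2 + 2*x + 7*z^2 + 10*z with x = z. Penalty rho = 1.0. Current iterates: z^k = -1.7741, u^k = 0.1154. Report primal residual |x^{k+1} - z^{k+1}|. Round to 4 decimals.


ADMM iteration with rho = 1.0, z^k = -1.7741, u^k = 0.1154
Step 1: x-update.
Minimize 5*x^2 + 2*x + (1.0/2)*(x + 1.7741 + 0.1154)^2
FOC: (2*5 + 1.0)*x = -2 + 1.0*(-1.7741 - 0.1154)
x^{k+1} = -0.3536
Step 2: z-update.
Minimize 7*z^2 + 10*z + (1.0/2)*(-0.3536 - z + 0.1154)^2
FOC: (2*7 + 1.0)*z = -10 + 1.0*(-0.3536 + 0.1154)
z^{k+1} = -0.6825
Step 3: u-update.
u^{k+1} = 0.1154 - 0.3536 + 0.6825 = 0.4444
Step 4: Primal residual = |-0.3536 + 0.6825| = 0.329


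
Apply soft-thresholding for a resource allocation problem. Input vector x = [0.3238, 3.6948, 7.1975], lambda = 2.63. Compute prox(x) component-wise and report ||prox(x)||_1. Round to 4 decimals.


Soft-thresholding with lambda = 2.63:
prox(0.3238) = sign(0.3238)*max(|0.3238| - 2.63, 0) = 0.0
prox(3.6948) = sign(3.6948)*max(|3.6948| - 2.63, 0) = 1.0648
prox(7.1975) = sign(7.1975)*max(|7.1975| - 2.63, 0) = 4.5675
prox(x) = [0.0, 1.0648, 4.5675]
||prox(x)||_1 = 0.0 + 1.0648 + 4.5675 = 5.6323


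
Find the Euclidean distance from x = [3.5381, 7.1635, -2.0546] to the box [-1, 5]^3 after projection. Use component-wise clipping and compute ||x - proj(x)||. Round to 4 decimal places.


Project each component onto [-1, 5].
clip(3.5381) = 3.5381, clip(7.1635) = 5.0, clip(-2.0546) = -1.0
Projection = [3.5381, 5.0, -1.0]
Squared diffs: [0.0, 4.6807, 1.1122]
Distance = sqrt(5.7929) = 2.4068


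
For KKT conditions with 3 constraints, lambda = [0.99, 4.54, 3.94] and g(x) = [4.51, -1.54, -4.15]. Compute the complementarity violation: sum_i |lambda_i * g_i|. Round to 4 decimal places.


KKT complementary slackness check:
lambda_1 * g_1 = 0.99 * 4.51 = 4.4649
lambda_2 * g_2 = 4.54 * -1.54 = -6.9916
lambda_3 * g_3 = 3.94 * -4.15 = -16.351
Total violation = 4.4649 + 6.9916 + 16.351 = 27.8075


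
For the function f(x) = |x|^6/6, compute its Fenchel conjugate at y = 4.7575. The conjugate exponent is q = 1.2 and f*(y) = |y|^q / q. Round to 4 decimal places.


The conjugate exponent q satisfies 1/p + 1/q = 1.
p = 6, so q = 6/(6 - 1) = 1.2
|y|^q = 4.7575^1.2 = 6.4991
f*(4.7575) = 6.4991 / 1.2 = 5.4159


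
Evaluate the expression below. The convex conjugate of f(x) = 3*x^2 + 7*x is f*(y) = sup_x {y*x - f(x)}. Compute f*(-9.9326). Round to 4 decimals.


f*(y) = sup_x {y*x - a*x^2 - b*x} = sup_x {(y-b)*x - a*x^2}
FOC: (y - b) - 2a*x = 0 => x* = (y - b)/(2a)
x* = (-9.9326 - 7)/(2*3) = -2.8221
f*(-9.9326) = (y-b)^2/(4a) = (-9.9326 - 7)^2/(4*3)
= 286.7129/12 = 23.8927


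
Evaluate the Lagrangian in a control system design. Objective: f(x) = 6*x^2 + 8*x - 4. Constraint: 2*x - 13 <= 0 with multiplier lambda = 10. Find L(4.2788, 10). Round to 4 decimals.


Step 1: Evaluate f(x).
f(4.2788) = 6*4.2788^2 + 8*4.2788 - 4 = 140.0792
Step 2: Evaluate g(x).
g(4.2788) = 2*4.2788 - 13 = -4.4424
Step 3: Compute Lagrangian.
L = 140.0792 + 10*-4.4424 = 95.6552


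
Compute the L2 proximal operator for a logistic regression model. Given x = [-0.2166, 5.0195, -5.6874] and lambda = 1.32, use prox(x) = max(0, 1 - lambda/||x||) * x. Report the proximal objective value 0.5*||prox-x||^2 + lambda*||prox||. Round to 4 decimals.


Step 1: Compute ||x||.
||x|| = 7.5887
Step 2: Compute scaling factor.
scale = max(0, 1 - 1.32/7.5887) = 0.8261
Step 3: prox(x) = [-0.1789, 4.1464, -4.6981]
||prox(x)|| = 6.2687
Step 4: Proximal objective.
0.5*||prox-x||^2 = 0.8712
lambda*||prox|| = 8.2747
Total = 9.1459


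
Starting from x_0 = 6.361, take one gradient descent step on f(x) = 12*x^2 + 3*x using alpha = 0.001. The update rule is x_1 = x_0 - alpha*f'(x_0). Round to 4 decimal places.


We compute the gradient at x_0 and apply the update.
f'(x) = 24*x + 3
f'(6.361) = 24*6.361 + 3 = 155.664
x_1 = 6.361 - 0.001*155.664 = 6.2053


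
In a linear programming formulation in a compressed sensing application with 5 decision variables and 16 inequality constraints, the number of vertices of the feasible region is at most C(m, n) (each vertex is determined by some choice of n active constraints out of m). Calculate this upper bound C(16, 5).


Each vertex corresponds to some choice of n active constraints out of m, so the number of vertices is at most C(m, n) = m! / (n!(m-n)!).
m = 16, n = 5
Numerator: 16 * 15 * 14 * 13 * 12
Denominator: 5! = 120
C(16, 5) = 4368


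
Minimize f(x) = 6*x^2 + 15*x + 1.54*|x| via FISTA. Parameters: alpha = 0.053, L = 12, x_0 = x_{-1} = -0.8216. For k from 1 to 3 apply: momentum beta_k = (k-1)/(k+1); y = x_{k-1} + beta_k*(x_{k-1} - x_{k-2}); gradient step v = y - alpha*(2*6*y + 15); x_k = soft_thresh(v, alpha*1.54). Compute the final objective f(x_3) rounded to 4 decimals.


FISTA on f(x) = 6*x^2 + 15*x + 1.54*|x|
L = 12, alpha = 0.053
Iteration 1: beta = 0.0, y = -0.8216 + 0.0*(-0.8216 + 0.8216) = -0.8216
  grad(y) = 5.1408, v = y - alpha*grad = -1.0941
  prox(v) = soft_thresh(-1.0941, 0.0816) = -1.0124
Iteration 2: beta = 0.3333, y = -1.0124 + 0.3333*(-1.0124 + 0.8216) = -1.0761
  grad(y) = 2.0873, v = y - alpha*grad = -1.1867
  prox(v) = soft_thresh(-1.1867, 0.0816) = -1.1051
Iteration 3: beta = 0.5, y = -1.1051 + 0.5*(-1.1051 + 1.0124) = -1.1514
  grad(y) = 1.1835, v = y - alpha*grad = -1.2141
  prox(v) = soft_thresh(-1.2141, 0.0816) = -1.1325
f(x_3) = 6*(-1.1325)^2 + 15*(-1.1325) + 1.54*|-1.1325| = -7.5481


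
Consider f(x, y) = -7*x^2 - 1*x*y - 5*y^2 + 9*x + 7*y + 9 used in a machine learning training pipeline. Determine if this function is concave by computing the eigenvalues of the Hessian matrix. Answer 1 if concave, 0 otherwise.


The Hessian of f(x,y) = -7*x^2 - 1*x*y - 5*y^2 + 9*x + 7*y + 9 is:
H = [[-14, -1], [-1, -10]]
Trace = -14 - 10 = -24
Determinant = -14*-10 - (-1)^2 = 139
Discriminant = (-24)^2 - 4*139 = 20.0
Eigenvalues: lambda_1 = -14.2361, lambda_2 = -9.7639
The function is concave.

1


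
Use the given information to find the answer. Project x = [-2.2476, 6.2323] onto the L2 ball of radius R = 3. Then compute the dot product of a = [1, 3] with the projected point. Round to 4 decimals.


Step 1: Compute ||x|| (intermediates to 6 decimals).
||x|| = sqrt((-2.2476)^2 + 6.2323^2) = 6.6252
Step 2: Project.
Since ||x|| > R, scale = R/||x|| = 3/6.6252 = 0.452817, proj(x) = scale * x
proj(x) = [-1.017751, 2.822091]
Step 3: Dot product.
a^T * proj(x) = 1*(-1.017751) + 3*2.822091 = 7.4485


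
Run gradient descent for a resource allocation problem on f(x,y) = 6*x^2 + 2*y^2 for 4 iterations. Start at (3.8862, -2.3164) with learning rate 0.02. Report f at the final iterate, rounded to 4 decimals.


Gradient descent on f(x,y) = 6*x^2 + 2*y^2.
Starting point: (3.8862, -2.3164), alpha = 0.02
Step 1: grad_x = 2*6*3.8862 = 46.6344, grad_y = 2*2*-2.3164 = -9.2656
  x_1 = 3.8862 - 0.02*46.6344 = 2.9535
  y_1 = -2.3164 - 0.02*-9.2656 = -2.1311
Step 2: grad_x = 2*6*2.9535 = 35.4421, grad_y = 2*2*-2.1311 = -8.5244
  x_2 = 2.9535 - 0.02*35.4421 = 2.2447
  y_2 = -2.1311 - 0.02*-8.5244 = -1.9606
Step 3: grad_x = 2*6*2.2447 = 26.936, grad_y = 2*2*-1.9606 = -7.8424
  x_3 = 2.2447 - 0.02*26.936 = 1.7059
  y_3 = -1.9606 - 0.02*-7.8424 = -1.8038
Step 4: grad_x = 2*6*1.7059 = 20.4714, grad_y = 2*2*-1.8038 = -7.215
  x_4 = 1.7059 - 0.02*20.4714 = 1.2965
  y_4 = -1.8038 - 0.02*-7.215 = -1.6595
f(1.2965, -1.6595) = 6*1.2965^2 + 2*(-1.6595)^2 = 15.5934


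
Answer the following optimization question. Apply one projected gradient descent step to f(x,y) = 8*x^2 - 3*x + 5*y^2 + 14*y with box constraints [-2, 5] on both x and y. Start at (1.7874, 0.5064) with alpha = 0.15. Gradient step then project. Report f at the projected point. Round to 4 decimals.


Step 1: Compute gradient at (1.7874, 0.5064).
grad_x = 2*8*1.7874 - 3 = 25.5984
grad_y = 2*5*0.5064 + 14 = 19.064
Step 2: Gradient step.
x_raw = 1.7874 - 0.15*25.5984 = -2.0524
y_raw = 0.5064 - 0.15*19.064 = -2.3532
Step 3: Project onto [-2, 5].
x_proj = clip(-2.0524) = -2.0
y_proj = clip(-2.3532) = -2.0
Step 4: Evaluate f.
f(-2.0, -2.0) = 30.0


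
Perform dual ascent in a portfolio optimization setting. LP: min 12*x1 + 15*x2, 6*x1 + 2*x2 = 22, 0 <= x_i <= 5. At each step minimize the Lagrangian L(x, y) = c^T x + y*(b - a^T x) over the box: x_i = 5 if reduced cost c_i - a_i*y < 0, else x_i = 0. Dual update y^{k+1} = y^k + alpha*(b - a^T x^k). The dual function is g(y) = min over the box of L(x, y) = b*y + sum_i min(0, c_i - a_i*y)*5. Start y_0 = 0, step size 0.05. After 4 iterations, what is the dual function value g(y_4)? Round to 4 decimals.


Dual ascent for LP: min 12*x1 + 15*x2, 6*x1 + 2*x2 = 22, 0 <= x_i <= 5
Step 1: y^k = 0.0, reduced costs: (12.0, 15.0)
  x^k = (0.0, 0.0), subgradient = b - a^T x = 22.0
  y^{k+1} = 0.0 + 0.05*22.0 = 1.1
Step 2: y^k = 1.1, reduced costs: (5.4, 12.8)
  x^k = (0.0, 0.0), subgradient = b - a^T x = 22.0
  y^{k+1} = 1.1 + 0.05*22.0 = 2.2
Step 3: y^k = 2.2, reduced costs: (-1.2, 10.6)
  x^k = (5.0, 0.0), subgradient = b - a^T x = -8.0
  y^{k+1} = 2.2 + 0.05*-8.0 = 1.8
Step 4: y^k = 1.8, reduced costs: (1.2, 11.4)
  x^k = (0.0, 0.0), subgradient = b - a^T x = 22.0
  y^{k+1} = 1.8 + 0.05*22.0 = 2.9
Dual objective at y_4 = 2.9: reduced costs (-5.4, 9.2), box minimizer x = (5.0, 0.0)
g(y_4) = b*y + (c1 - a1*y)*x1 + (c2 - a2*y)*x2 = 22*2.9 + (-5.4)*5.0 + 9.2*0.0 = 63.8 - 27.0 + 0.0 = 36.8


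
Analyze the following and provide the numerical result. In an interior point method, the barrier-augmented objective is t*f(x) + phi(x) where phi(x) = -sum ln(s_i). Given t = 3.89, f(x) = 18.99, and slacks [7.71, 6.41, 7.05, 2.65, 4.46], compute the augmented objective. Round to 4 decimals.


Step 1: Compute log-barrier.
ln values: [2.0425, 1.8579, 1.953, 0.9746, 1.4951]
phi = -(2.0425 + 1.8579 + 1.953 + 0.9746 + 1.4951) = -8.3231
Step 2: Compute augmented objective.
t*f(x) = 3.89*18.99 = 73.8711
Total = 73.8711 - 8.3231 = 65.548


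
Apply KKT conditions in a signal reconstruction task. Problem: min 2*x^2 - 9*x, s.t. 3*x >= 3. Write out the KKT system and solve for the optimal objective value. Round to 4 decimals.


Step 1: Try lambda = 0 (constraint inactive).
Stationarity: 2*2*x - 9 = 0
x* = 9/(2*2) = 2.25
Check constraint: 3*2.25 = 6.75 >= 3 -- satisfied.
Step 2: Compute optimal value.
f(x*) = 2*2.25^2 - 9*2.25 = -10.125


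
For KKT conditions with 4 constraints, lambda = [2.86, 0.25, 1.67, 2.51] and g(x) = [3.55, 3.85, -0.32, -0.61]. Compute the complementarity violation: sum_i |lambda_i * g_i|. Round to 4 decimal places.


KKT complementary slackness check:
lambda_1 * g_1 = 2.86 * 3.55 = 10.153
lambda_2 * g_2 = 0.25 * 3.85 = 0.9625
lambda_3 * g_3 = 1.67 * -0.32 = -0.5344
lambda_4 * g_4 = 2.51 * -0.61 = -1.5311
Total violation = 10.153 + 0.9625 + 0.5344 + 1.5311 = 13.181


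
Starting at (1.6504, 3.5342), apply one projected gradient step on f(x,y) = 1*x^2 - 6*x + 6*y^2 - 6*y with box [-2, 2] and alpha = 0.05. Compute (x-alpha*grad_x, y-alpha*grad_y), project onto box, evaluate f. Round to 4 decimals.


Step 1: Compute gradient at (1.6504, 3.5342).
grad_x = 2*1*1.6504 - 6 = -2.6992
grad_y = 2*6*3.5342 - 6 = 36.4104
Step 2: Gradient step.
x_raw = 1.6504 - 0.05*-2.6992 = 1.7854
y_raw = 3.5342 - 0.05*36.4104 = 1.7137
Step 3: Project onto [-2, 2].
x_proj = clip(1.7854) = 1.7854
y_proj = clip(1.7137) = 1.7137
Step 4: Evaluate f.
f(1.7854, 1.7137) = -0.1865


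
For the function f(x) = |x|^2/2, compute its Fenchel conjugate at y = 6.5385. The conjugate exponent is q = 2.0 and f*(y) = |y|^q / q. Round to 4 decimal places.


The conjugate exponent q satisfies 1/p + 1/q = 1.
p = 2, so q = 2/(2 - 1) = 2.0
|y|^q = 6.5385^2.0 = 42.752
f*(6.5385) = 42.752 / 2.0 = 21.376


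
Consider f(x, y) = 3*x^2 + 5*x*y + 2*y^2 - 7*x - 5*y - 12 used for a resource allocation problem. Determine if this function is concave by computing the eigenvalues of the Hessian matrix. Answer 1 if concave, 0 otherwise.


The Hessian of f(x,y) = 3*x^2 + 5*x*y + 2*y^2 - 7*x - 5*y - 12 is:
H = [[6, 5], [5, 4]]
Trace = 6 + 4 = 10
Determinant = 6*4 - (5)^2 = -1
Discriminant = (10)^2 - 4*-1 = 104.0
Eigenvalues: lambda_1 = -0.099, lambda_2 = 10.099
The function is not concave.

0


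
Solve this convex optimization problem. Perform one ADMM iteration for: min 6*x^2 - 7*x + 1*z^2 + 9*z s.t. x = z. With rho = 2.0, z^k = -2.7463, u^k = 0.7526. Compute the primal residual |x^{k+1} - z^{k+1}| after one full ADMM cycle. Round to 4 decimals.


ADMM iteration with rho = 2.0, z^k = -2.7463, u^k = 0.7526
Step 1: x-update.
Minimize 6*x^2 - 7*x + (2.0/2)*(x + 2.7463 + 0.7526)^2
FOC: (2*6 + 2.0)*x = 7 + 2.0*(-2.7463 - 0.7526)
x^{k+1} = 0.0002
Step 2: z-update.
Minimize 1*z^2 + 9*z + (2.0/2)*(0.0002 - z + 0.7526)^2
FOC: (2*1 + 2.0)*z = -9 + 2.0*(0.0002 + 0.7526)
z^{k+1} = -1.8736
Step 3: u-update.
u^{k+1} = 0.7526 + 0.0002 + 1.8736 = 2.6264
Step 4: Primal residual = |0.0002 + 1.8736| = 1.8738


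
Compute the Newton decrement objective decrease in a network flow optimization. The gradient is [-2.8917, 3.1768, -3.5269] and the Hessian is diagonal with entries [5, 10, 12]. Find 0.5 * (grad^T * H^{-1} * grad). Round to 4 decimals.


Step 1: H is diagonal, so H^(-1) * g = [-0.5783, 0.3177, -0.2939].
Step 2: g^T H^(-1) g = sum_i g_i^2 / H_ii
  = (-2.8917)^2/5 + (3.1768)^2/10 + (-3.5269)^2/12
  = 1.6724 + 1.0092 + 1.0366 = 3.7182
Step 3: Objective decrease = 0.5 * g^T H^(-1) g = 1.8591


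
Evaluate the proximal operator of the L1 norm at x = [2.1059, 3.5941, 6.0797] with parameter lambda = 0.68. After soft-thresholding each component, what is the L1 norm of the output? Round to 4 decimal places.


Soft-thresholding with lambda = 0.68:
prox(2.1059) = sign(2.1059)*max(|2.1059| - 0.68, 0) = 1.4259
prox(3.5941) = sign(3.5941)*max(|3.5941| - 0.68, 0) = 2.9141
prox(6.0797) = sign(6.0797)*max(|6.0797| - 0.68, 0) = 5.3997
prox(x) = [1.4259, 2.9141, 5.3997]
||prox(x)||_1 = 1.4259 + 2.9141 + 5.3997 = 9.7397


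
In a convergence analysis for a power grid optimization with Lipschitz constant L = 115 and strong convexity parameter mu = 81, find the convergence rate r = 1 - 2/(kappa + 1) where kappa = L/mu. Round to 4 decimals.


Step 1: Compute the condition number.
kappa = L/mu = 115/81 = 1.4198
Step 2: Compute the convergence rate.
r = 1 - 2/(kappa + 1) = 1 - 2*mu/(L + mu) = (L - mu)/(L + mu) = 34/196 = 0.1735


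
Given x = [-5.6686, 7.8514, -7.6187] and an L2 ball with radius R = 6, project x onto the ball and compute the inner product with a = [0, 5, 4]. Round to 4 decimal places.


Step 1: Compute ||x|| (intermediates to 6 decimals).
||x|| = sqrt((-5.6686)^2 + 7.8514^2 + (-7.6187)^2) = 12.321611
Step 2: Project.
Since ||x|| > R, scale = R/||x|| = 6/12.321611 = 0.486949, proj(x) = scale * x
proj(x) = [-2.760319, 3.823231, -3.709918]
Step 3: Dot product.
a^T * proj(x) = 0*(-2.760319) + 5*3.823231 + 4*(-3.709918) = 4.2765


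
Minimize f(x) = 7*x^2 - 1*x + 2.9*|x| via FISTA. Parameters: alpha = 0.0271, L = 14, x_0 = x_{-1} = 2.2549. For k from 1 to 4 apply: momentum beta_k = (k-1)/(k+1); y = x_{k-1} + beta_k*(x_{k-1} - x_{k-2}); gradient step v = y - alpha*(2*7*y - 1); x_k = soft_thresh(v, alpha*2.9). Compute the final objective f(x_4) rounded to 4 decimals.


FISTA on f(x) = 7*x^2 - 1*x + 2.9*|x|
L = 14, alpha = 0.0271
Iteration 1: beta = 0.0, y = 2.2549 + 0.0*(2.2549 - 2.2549) = 2.2549
  grad(y) = 30.5686, v = y - alpha*grad = 1.4265
  prox(v) = soft_thresh(1.4265, 0.0786) = 1.3479
Iteration 2: beta = 0.3333, y = 1.3479 + 0.3333*(1.3479 - 2.2549) = 1.0456
  grad(y) = 13.638, v = y - alpha*grad = 0.676
  prox(v) = soft_thresh(0.676, 0.0786) = 0.5974
Iteration 3: beta = 0.5, y = 0.5974 + 0.5*(0.5974 - 1.3479) = 0.2221
  grad(y) = 2.1099, v = y - alpha*grad = 0.165
  prox(v) = soft_thresh(0.165, 0.0786) = 0.0864
Iteration 4: beta = 0.6, y = 0.0864 + 0.6*(0.0864 - 0.5974) = -0.2202
  grad(y) = -4.0835, v = y - alpha*grad = -0.1096
  prox(v) = soft_thresh(-0.1096, 0.0786) = -0.031
f(x_4) = 7*(-0.031)^2 - 1*(-0.031) + 2.9*|-0.031| = 0.1276


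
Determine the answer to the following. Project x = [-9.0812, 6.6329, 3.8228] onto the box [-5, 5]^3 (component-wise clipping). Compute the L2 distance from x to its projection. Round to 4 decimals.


Project each component onto [-5, 5].
clip(-9.0812) = -5.0, clip(6.6329) = 5.0, clip(3.8228) = 3.8228
Projection = [-5.0, 5.0, 3.8228]
Squared diffs: [16.6562, 2.6664, 0.0]
Distance = sqrt(19.3226) = 4.3957


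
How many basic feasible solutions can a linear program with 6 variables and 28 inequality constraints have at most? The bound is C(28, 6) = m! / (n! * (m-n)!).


Each vertex corresponds to some choice of n active constraints out of m, so the number of vertices is at most C(m, n) = m! / (n!(m-n)!).
m = 28, n = 6
Numerator: 28 * 27 * 26 * 25 * 24 * 23
Denominator: 6! = 720
C(28, 6) = 376740


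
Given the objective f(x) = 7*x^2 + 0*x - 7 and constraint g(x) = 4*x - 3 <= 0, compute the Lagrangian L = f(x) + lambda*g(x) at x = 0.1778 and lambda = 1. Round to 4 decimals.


Step 1: Evaluate f(x).
f(0.1778) = 7*0.1778^2 + 0*0.1778 - 7 = -6.7787
Step 2: Evaluate g(x).
g(0.1778) = 4*0.1778 - 3 = -2.2888
Step 3: Compute Lagrangian.
L = -6.7787 + 1*-2.2888 = -9.0675


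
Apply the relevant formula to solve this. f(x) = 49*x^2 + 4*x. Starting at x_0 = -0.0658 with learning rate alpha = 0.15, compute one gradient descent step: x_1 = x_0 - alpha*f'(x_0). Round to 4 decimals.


We compute the gradient at x_0 and apply the update.
f'(x) = 98*x + 4
f'(-0.0658) = 98*-0.0658 + 4 = -2.4484
x_1 = -0.0658 - 0.15*-2.4484 = 0.3015


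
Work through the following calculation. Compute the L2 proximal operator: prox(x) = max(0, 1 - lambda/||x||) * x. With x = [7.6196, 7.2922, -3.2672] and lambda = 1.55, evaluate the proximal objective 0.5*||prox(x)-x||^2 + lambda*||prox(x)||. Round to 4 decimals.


Step 1: Compute ||x||.
||x|| = 11.0412
Step 2: Compute scaling factor.
scale = max(0, 1 - 1.55/11.0412) = 0.8596
Step 3: prox(x) = [6.5499, 6.2685, -2.8085]
||prox(x)|| = 9.4912
Step 4: Proximal objective.
0.5*||prox-x||^2 = 1.2013
lambda*||prox|| = 14.7114
Total = 15.9127


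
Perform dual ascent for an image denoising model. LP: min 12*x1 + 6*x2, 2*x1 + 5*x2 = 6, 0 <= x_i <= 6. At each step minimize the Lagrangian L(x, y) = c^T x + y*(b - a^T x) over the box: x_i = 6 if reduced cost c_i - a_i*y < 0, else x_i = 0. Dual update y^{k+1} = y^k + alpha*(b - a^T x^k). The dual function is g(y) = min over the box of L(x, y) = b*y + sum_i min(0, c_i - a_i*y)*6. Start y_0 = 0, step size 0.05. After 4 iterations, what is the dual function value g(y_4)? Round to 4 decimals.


Dual ascent for LP: min 12*x1 + 6*x2, 2*x1 + 5*x2 = 6, 0 <= x_i <= 6
Step 1: y^k = 0.0, reduced costs: (12.0, 6.0)
  x^k = (0.0, 0.0), subgradient = b - a^T x = 6.0
  y^{k+1} = 0.0 + 0.05*6.0 = 0.3
Step 2: y^k = 0.3, reduced costs: (11.4, 4.5)
  x^k = (0.0, 0.0), subgradient = b - a^T x = 6.0
  y^{k+1} = 0.3 + 0.05*6.0 = 0.6
Step 3: y^k = 0.6, reduced costs: (10.8, 3.0)
  x^k = (0.0, 0.0), subgradient = b - a^T x = 6.0
  y^{k+1} = 0.6 + 0.05*6.0 = 0.9
Step 4: y^k = 0.9, reduced costs: (10.2, 1.5)
  x^k = (0.0, 0.0), subgradient = b - a^T x = 6.0
  y^{k+1} = 0.9 + 0.05*6.0 = 1.2
Dual objective at y_4 = 1.2: reduced costs (9.6, 0.0), box minimizer x = (0.0, 0.0)
g(y_4) = b*y + (c1 - a1*y)*x1 + (c2 - a2*y)*x2 = 6*1.2 + 9.6*0.0 + 0.0*0.0 = 7.2 + 0.0 + 0.0 = 7.2


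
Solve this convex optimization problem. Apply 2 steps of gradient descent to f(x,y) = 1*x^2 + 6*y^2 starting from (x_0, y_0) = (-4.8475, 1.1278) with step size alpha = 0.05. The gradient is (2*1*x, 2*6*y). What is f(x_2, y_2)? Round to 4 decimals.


Gradient descent on f(x,y) = 1*x^2 + 6*y^2.
Starting point: (-4.8475, 1.1278), alpha = 0.05
Step 1: grad_x = 2*1*-4.8475 = -9.695, grad_y = 2*6*1.1278 = 13.5336
  x_1 = -4.8475 - 0.05*-9.695 = -4.3628
  y_1 = 1.1278 - 0.05*13.5336 = 0.4511
Step 2: grad_x = 2*1*-4.3628 = -8.7255, grad_y = 2*6*0.4511 = 5.4134
  x_2 = -4.3628 - 0.05*-8.7255 = -3.9265
  y_2 = 0.4511 - 0.05*5.4134 = 0.1804
f(-3.9265, 0.1804) = 1*(-3.9265)^2 + 6*0.1804^2 = 15.6126


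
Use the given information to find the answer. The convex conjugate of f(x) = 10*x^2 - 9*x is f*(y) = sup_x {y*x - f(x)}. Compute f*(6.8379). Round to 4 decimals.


f*(y) = sup_x {y*x - a*x^2 - b*x} = sup_x {(y-b)*x - a*x^2}
FOC: (y - b) - 2a*x = 0 => x* = (y - b)/(2a)
x* = (6.8379 + 9)/(2*10) = 0.7919
f*(6.8379) = (y-b)^2/(4a) = (6.8379 + 9)^2/(4*10)
= 250.8391/40 = 6.271


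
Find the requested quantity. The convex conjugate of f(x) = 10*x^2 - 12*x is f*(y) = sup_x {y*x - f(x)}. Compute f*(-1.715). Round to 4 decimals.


f*(y) = sup_x {y*x - a*x^2 - b*x} = sup_x {(y-b)*x - a*x^2}
FOC: (y - b) - 2a*x = 0 => x* = (y - b)/(2a)
x* = (-1.715 + 12)/(2*10) = 0.5143
f*(-1.715) = (y-b)^2/(4a) = (-1.715 + 12)^2/(4*10)
= 105.7812/40 = 2.6445


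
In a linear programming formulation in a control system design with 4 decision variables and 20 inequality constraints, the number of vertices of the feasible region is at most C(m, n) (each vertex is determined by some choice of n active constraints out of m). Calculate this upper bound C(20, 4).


Each vertex corresponds to some choice of n active constraints out of m, so the number of vertices is at most C(m, n) = m! / (n!(m-n)!).
m = 20, n = 4
Numerator: 20 * 19 * 18 * 17
Denominator: 4! = 24
C(20, 4) = 4845


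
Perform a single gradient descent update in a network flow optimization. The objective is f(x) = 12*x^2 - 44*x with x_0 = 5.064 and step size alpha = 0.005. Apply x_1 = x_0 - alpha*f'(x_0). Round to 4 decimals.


We compute the gradient at x_0 and apply the update.
f'(x) = 24*x - 44
f'(5.064) = 24*5.064 - 44 = 77.536
x_1 = 5.064 - 0.005*77.536 = 4.6763


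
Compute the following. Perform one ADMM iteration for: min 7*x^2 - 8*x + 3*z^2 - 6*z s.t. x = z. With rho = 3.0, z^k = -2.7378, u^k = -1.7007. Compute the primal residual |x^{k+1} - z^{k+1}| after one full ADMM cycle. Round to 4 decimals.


ADMM iteration with rho = 3.0, z^k = -2.7378, u^k = -1.7007
Step 1: x-update.
Minimize 7*x^2 - 8*x + (3.0/2)*(x + 2.7378 - 1.7007)^2
FOC: (2*7 + 3.0)*x = 8 + 3.0*(-2.7378 + 1.7007)
x^{k+1} = 0.2876
Step 2: z-update.
Minimize 3*z^2 - 6*z + (3.0/2)*(0.2876 - z - 1.7007)^2
FOC: (2*3 + 3.0)*z = 6 + 3.0*(0.2876 - 1.7007)
z^{k+1} = 0.1956
Step 3: u-update.
u^{k+1} = -1.7007 + 0.2876 - 0.1956 = -1.6088
Step 4: Primal residual = |0.2876 - 0.1956| = 0.0919


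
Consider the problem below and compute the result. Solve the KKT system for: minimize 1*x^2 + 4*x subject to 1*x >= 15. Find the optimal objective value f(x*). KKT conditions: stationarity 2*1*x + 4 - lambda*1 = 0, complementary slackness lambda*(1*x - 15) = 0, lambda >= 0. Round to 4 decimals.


Step 1: Try lambda = 0 (constraint inactive).
x_unc = -4/(2*1) = -2.0
Check: 1*-2.0 = -2.0 < 15 -- violated!
Step 2: Constraint must be active: 1*x = 15
x* = 15/1 = 15.0
lambda = (2*1*15.0 + 4)/1 = 34.0
Step 3: Compute optimal value.
f(x*) = 1*15.0^2 + 4*15.0 = 285.0


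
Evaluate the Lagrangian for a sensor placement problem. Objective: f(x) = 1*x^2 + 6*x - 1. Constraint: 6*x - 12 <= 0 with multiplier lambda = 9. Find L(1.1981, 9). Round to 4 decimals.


Step 1: Evaluate f(x).
f(1.1981) = 1*1.1981^2 + 6*1.1981 - 1 = 7.624
Step 2: Evaluate g(x).
g(1.1981) = 6*1.1981 - 12 = -4.8114
Step 3: Compute Lagrangian.
L = 7.624 + 9*-4.8114 = -35.6786


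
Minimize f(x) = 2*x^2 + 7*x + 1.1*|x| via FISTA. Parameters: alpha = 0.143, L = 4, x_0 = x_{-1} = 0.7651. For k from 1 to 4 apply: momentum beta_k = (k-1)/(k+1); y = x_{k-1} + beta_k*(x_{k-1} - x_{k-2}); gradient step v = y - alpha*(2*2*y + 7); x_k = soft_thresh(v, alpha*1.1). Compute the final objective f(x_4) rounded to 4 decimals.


FISTA on f(x) = 2*x^2 + 7*x + 1.1*|x|
L = 4, alpha = 0.143
Iteration 1: beta = 0.0, y = 0.7651 + 0.0*(0.7651 - 0.7651) = 0.7651
  grad(y) = 10.0604, v = y - alpha*grad = -0.6735
  prox(v) = soft_thresh(-0.6735, 0.1573) = -0.5162
Iteration 2: beta = 0.3333, y = -0.5162 + 0.3333*(-0.5162 - 0.7651) = -0.9433
  grad(y) = 3.2266, v = y - alpha*grad = -1.4048
  prox(v) = soft_thresh(-1.4048, 0.1573) = -1.2475
Iteration 3: beta = 0.5, y = -1.2475 + 0.5*(-1.2475 + 0.5162) = -1.6131
  grad(y) = 0.5478, v = y - alpha*grad = -1.6914
  prox(v) = soft_thresh(-1.6914, 0.1573) = -1.5341
Iteration 4: beta = 0.6, y = -1.5341 + 0.6*(-1.5341 + 1.2475) = -1.7061
  grad(y) = 0.1757, v = y - alpha*grad = -1.7312
  prox(v) = soft_thresh(-1.7312, 0.1573) = -1.5739
f(x_4) = 2*(-1.5739)^2 + 7*(-1.5739) + 1.1*|-1.5739| = -4.3317
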